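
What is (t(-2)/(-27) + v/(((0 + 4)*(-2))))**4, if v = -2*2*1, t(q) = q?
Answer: 923521/8503056 ≈ 0.10861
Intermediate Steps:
v = -4 (v = -4*1 = -4)
(t(-2)/(-27) + v/(((0 + 4)*(-2))))**4 = (-2/(-27) - 4*(-1/(2*(0 + 4))))**4 = (-2*(-1/27) - 4/(4*(-2)))**4 = (2/27 - 4/(-8))**4 = (2/27 - 4*(-1/8))**4 = (2/27 + 1/2)**4 = (31/54)**4 = 923521/8503056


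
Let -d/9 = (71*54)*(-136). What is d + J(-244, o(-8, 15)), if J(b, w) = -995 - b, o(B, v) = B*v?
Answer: 4692065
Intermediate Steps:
d = 4692816 (d = -9*71*54*(-136) = -34506*(-136) = -9*(-521424) = 4692816)
d + J(-244, o(-8, 15)) = 4692816 + (-995 - 1*(-244)) = 4692816 + (-995 + 244) = 4692816 - 751 = 4692065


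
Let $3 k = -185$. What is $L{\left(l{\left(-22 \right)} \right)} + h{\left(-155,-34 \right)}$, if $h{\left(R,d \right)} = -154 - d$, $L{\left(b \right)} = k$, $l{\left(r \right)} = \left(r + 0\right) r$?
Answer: $- \frac{545}{3} \approx -181.67$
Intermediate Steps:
$k = - \frac{185}{3}$ ($k = \frac{1}{3} \left(-185\right) = - \frac{185}{3} \approx -61.667$)
$l{\left(r \right)} = r^{2}$ ($l{\left(r \right)} = r r = r^{2}$)
$L{\left(b \right)} = - \frac{185}{3}$
$L{\left(l{\left(-22 \right)} \right)} + h{\left(-155,-34 \right)} = - \frac{185}{3} - 120 = - \frac{545}{3}$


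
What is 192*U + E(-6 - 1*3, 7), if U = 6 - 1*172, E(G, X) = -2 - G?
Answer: -31865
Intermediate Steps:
U = -166 (U = 6 - 172 = -166)
192*U + E(-6 - 1*3, 7) = 192*(-166) + (-2 - (-6 - 1*3)) = -31872 + (-2 - (-6 - 3)) = -31872 + (-2 - 1*(-9)) = -31872 + (-2 + 9) = -31872 + 7 = -31865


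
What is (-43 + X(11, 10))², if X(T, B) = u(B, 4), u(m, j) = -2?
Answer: 2025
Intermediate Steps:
X(T, B) = -2
(-43 + X(11, 10))² = (-43 - 2)² = (-45)² = 2025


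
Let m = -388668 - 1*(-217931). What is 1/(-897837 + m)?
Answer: -1/1068574 ≈ -9.3583e-7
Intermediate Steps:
m = -170737 (m = -388668 + 217931 = -170737)
1/(-897837 + m) = 1/(-897837 - 170737) = 1/(-1068574) = -1/1068574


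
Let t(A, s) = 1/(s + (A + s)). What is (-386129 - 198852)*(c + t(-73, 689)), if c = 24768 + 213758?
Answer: -182090797882811/1305 ≈ -1.3953e+11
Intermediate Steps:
c = 238526
t(A, s) = 1/(A + 2*s)
(-386129 - 198852)*(c + t(-73, 689)) = (-386129 - 198852)*(238526 + 1/(-73 + 2*689)) = -584981*(238526 + 1/(-73 + 1378)) = -584981*(238526 + 1/1305) = -584981*311276431/1305 = -182090797882811/1305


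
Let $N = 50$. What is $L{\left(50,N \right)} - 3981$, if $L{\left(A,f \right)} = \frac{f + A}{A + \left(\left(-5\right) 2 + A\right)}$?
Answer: $- \frac{35819}{9} \approx -3979.9$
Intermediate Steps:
$L{\left(A,f \right)} = \frac{A + f}{-10 + 2 A}$ ($L{\left(A,f \right)} = \frac{A + f}{A + \left(-10 + A\right)} = \frac{A + f}{-10 + 2 A}$)
$L{\left(50,N \right)} - 3981 = \frac{50 + 50}{2 \left(-5 + 50\right)} - 3981 = \frac{1}{2} \cdot \frac{1}{45} \cdot 100 - 3981 = \frac{10}{9} - 3981 = - \frac{35819}{9}$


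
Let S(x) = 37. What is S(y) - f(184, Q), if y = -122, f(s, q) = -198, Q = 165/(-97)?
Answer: 235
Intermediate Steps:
Q = -165/97 (Q = 165*(-1/97) = -165/97 ≈ -1.7010)
S(y) - f(184, Q) = 37 - 1*(-198) = 37 + 198 = 235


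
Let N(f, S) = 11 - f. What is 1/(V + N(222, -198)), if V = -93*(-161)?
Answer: 1/14762 ≈ 6.7741e-5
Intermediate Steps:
V = 14973
1/(V + N(222, -198)) = 1/(14973 + (11 - 1*222)) = 1/(14973 + (11 - 222)) = 1/(14973 - 211) = 1/14762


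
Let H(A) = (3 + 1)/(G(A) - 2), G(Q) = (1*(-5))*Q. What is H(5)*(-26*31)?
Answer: 3224/27 ≈ 119.41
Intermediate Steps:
G(Q) = -5*Q
H(A) = 4/(-2 - 5*A) (H(A) = (3 + 1)/(-5*A - 2) = 4/(-2 - 5*A))
H(5)*(-26*31) = (-4/(2 + 5*5))*(-26*31) = -4/(2 + 25)*(-806) = -4/27*(-806) = 3224/27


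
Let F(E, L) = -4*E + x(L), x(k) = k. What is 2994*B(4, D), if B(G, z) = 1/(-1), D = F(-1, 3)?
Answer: -2994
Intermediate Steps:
F(E, L) = L - 4*E (F(E, L) = -4*E + L = L - 4*E)
D = 7 (D = 3 - 4*(-1) = 3 + 4 = 7)
B(G, z) = -1
2994*B(4, D) = 2994*(-1) = -2994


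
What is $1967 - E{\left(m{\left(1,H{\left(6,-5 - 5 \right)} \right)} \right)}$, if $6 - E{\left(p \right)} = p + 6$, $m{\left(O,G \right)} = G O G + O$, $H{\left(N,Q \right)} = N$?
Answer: $2004$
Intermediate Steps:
$m{\left(O,G \right)} = O + O G^{2}$ ($m{\left(O,G \right)} = O G^{2} + O = O + O G^{2}$)
$E{\left(p \right)} = - p$ ($E{\left(p \right)} = 6 - \left(p + 6\right) = 6 - \left(6 + p\right) = - p$)
$1967 - E{\left(m{\left(1,H{\left(6,-5 - 5 \right)} \right)} \right)} = 1967 - - 1 \left(1 + 6^{2}\right) = 1967 - - 1 \left(1 + 36\right) = 1967 - - 1 \cdot 37 = 1967 - \left(-1\right) 37 = 1967 - -37 = 1967 + 37 = 2004$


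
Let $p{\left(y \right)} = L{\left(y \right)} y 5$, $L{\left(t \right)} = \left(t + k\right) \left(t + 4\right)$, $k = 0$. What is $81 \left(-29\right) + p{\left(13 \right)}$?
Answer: $12016$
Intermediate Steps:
$L{\left(t \right)} = t \left(4 + t\right)$ ($L{\left(t \right)} = \left(t + 0\right) \left(t + 4\right) = t \left(4 + t\right)$)
$p{\left(y \right)} = 5 y^{2} \left(4 + y\right)$ ($p{\left(y \right)} = y \left(4 + y\right) y 5 = y^{2} \left(4 + y\right) 5 = 5 y^{2} \left(4 + y\right)$)
$81 \left(-29\right) + p{\left(13 \right)} = 81 \left(-29\right) + 5 \cdot 13^{2} \left(4 + 13\right) = -2349 + 5 \cdot 169 \cdot 17 = -2349 + 14365 = 12016$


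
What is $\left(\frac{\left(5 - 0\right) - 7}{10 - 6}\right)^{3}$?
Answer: $- \frac{1}{8} \approx -0.125$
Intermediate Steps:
$\left(\frac{\left(5 - 0\right) - 7}{10 - 6}\right)^{3} = \left(\frac{\left(5 + 0\right) - 7}{4}\right)^{3} = \left(\left(5 - 7\right) \frac{1}{4}\right)^{3} = \left(\left(-2\right) \frac{1}{4}\right)^{3} = \left(- \frac{1}{2}\right)^{3} = - \frac{1}{8}$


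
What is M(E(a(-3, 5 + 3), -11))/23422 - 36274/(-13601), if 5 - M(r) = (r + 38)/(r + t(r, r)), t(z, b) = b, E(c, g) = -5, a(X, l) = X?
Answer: 1213889309/455089460 ≈ 2.6674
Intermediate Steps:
M(r) = 5 - (38 + r)/(2*r) (M(r) = 5 - (r + 38)/(r + r) = 5 - (38 + r)/(2*r))
M(E(a(-3, 5 + 3), -11))/23422 - 36274/(-13601) = (9/2 - 19/(-5))/23422 - 36274/(-13601) = (9/2 - 19*(-⅕))*(1/23422) - 36274*(-1/13601) = (9/2 + 19/5)*(1/23422) + 5182/1943 = (83/10)*(1/23422) + 5182/1943 = 83/234220 + 5182/1943 = 1213889309/455089460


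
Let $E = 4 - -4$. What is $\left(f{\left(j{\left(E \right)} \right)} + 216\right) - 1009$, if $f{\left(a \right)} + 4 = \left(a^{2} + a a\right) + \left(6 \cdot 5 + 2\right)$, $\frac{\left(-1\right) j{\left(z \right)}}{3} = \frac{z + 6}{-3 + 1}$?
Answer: $117$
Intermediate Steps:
$E = 8$ ($E = 4 + 4 = 8$)
$j{\left(z \right)} = 9 + \frac{3 z}{2}$ ($j{\left(z \right)} = - 3 \frac{z + 6}{-3 + 1} = - 3 \frac{6 + z}{-2} = - 3 \left(6 + z\right) \left(- \frac{1}{2}\right) = - 3 \left(-3 - \frac{z}{2}\right) = 9 + \frac{3 z}{2}$)
$f{\left(a \right)} = 28 + 2 a^{2}$ ($f{\left(a \right)} = -4 + \left(\left(a^{2} + a a\right) + \left(6 \cdot 5 + 2\right)\right) = -4 + \left(\left(a^{2} + a^{2}\right) + \left(30 + 2\right)\right) = -4 + \left(2 a^{2} + 32\right) = -4 + \left(32 + 2 a^{2}\right) = 28 + 2 a^{2}$)
$\left(f{\left(j{\left(E \right)} \right)} + 216\right) - 1009 = \left(\left(28 + 2 \left(9 + \frac{3}{2} \cdot 8\right)^{2}\right) + 216\right) - 1009 = \left(\left(28 + 2 \left(9 + 12\right)^{2}\right) + 216\right) - 1009 = \left(\left(28 + 2 \cdot 21^{2}\right) + 216\right) - 1009 = \left(\left(28 + 2 \cdot 441\right) + 216\right) - 1009 = \left(\left(28 + 882\right) + 216\right) - 1009 = \left(910 + 216\right) - 1009 = 1126 - 1009 = 117$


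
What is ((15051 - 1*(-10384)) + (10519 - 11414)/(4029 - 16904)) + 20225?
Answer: 117574679/2575 ≈ 45660.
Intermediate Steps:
((15051 - 1*(-10384)) + (10519 - 11414)/(4029 - 16904)) + 20225 = ((15051 + 10384) - 895/(-12875)) + 20225 = (25435 - 895*(-1/12875)) + 20225 = (25435 + 179/2575) + 20225 = 65495304/2575 + 20225 = 117574679/2575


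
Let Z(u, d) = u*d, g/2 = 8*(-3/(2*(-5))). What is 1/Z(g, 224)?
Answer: 5/5376 ≈ 0.00093006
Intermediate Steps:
g = 24/5 (g = 2*(8*(-3/(2*(-5)))) = 2*(8*(-3/(-10))) = 2*(8*(-3*(-⅒))) = 2*(8*(3/10)) = 2*(12/5) = 24/5 ≈ 4.8000)
Z(u, d) = d*u
1/Z(g, 224) = 1/(224*(24/5)) = 1/(5376/5) = 5/5376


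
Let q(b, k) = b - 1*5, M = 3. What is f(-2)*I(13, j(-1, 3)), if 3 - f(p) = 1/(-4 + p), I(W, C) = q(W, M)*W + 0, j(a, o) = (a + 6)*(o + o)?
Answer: 988/3 ≈ 329.33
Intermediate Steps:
j(a, o) = 2*o*(6 + a) (j(a, o) = (6 + a)*(2*o) = 2*o*(6 + a))
q(b, k) = -5 + b (q(b, k) = b - 5 = -5 + b)
I(W, C) = W*(-5 + W) (I(W, C) = (-5 + W)*W + 0 = W*(-5 + W) + 0 = W*(-5 + W))
f(p) = 3 - 1/(-4 + p)
f(-2)*I(13, j(-1, 3)) = ((-13 + 3*(-2))/(-4 - 2))*(13*(-5 + 13)) = ((-13 - 6)/(-6))*(13*8) = -⅙*(-19)*104 = (19/6)*104 = 988/3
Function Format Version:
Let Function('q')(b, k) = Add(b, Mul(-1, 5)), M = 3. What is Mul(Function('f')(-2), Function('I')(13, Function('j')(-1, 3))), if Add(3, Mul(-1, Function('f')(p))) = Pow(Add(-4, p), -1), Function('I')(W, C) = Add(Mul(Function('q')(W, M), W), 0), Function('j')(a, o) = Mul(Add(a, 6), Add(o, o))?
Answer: Rational(988, 3) ≈ 329.33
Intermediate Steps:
Function('j')(a, o) = Mul(2, o, Add(6, a)) (Function('j')(a, o) = Mul(Add(6, a), Mul(2, o)) = Mul(2, o, Add(6, a)))
Function('q')(b, k) = Add(-5, b) (Function('q')(b, k) = Add(b, -5) = Add(-5, b))
Function('I')(W, C) = Mul(W, Add(-5, W)) (Function('I')(W, C) = Add(Mul(Add(-5, W), W), 0) = Add(Mul(W, Add(-5, W)), 0) = Mul(W, Add(-5, W)))
Function('f')(p) = Add(3, Mul(-1, Pow(Add(-4, p), -1)))
Mul(Function('f')(-2), Function('I')(13, Function('j')(-1, 3))) = Mul(Mul(Pow(Add(-4, -2), -1), Add(-13, Mul(3, -2))), Mul(13, Add(-5, 13))) = Mul(Mul(Pow(-6, -1), Add(-13, -6)), Mul(13, 8)) = Mul(Mul(Rational(-1, 6), -19), 104) = Mul(Rational(19, 6), 104) = Rational(988, 3)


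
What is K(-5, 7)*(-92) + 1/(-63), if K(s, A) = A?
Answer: -40573/63 ≈ -644.02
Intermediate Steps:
K(-5, 7)*(-92) + 1/(-63) = 7*(-92) + 1/(-63) = -644 - 1/63 = -40573/63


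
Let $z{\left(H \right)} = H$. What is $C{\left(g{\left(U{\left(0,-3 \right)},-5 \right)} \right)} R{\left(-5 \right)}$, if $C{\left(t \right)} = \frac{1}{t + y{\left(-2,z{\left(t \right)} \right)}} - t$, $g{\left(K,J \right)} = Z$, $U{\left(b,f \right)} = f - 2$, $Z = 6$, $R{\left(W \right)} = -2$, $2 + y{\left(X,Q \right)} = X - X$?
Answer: $\frac{23}{2} \approx 11.5$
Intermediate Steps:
$y{\left(X,Q \right)} = -2$ ($y{\left(X,Q \right)} = -2 + \left(X - X\right) = -2 + 0 = -2$)
$U{\left(b,f \right)} = -2 + f$
$g{\left(K,J \right)} = 6$
$C{\left(t \right)} = \frac{1}{-2 + t} - t$ ($C{\left(t \right)} = \frac{1}{t - 2} - t = \frac{1}{-2 + t} - t$)
$C{\left(g{\left(U{\left(0,-3 \right)},-5 \right)} \right)} R{\left(-5 \right)} = \frac{1 - 6^{2} + 2 \cdot 6}{-2 + 6} \left(-2\right) = \frac{1 - 36 + 12}{4} \left(-2\right) = \frac{1}{4} \left(-23\right) \left(-2\right) = \left(- \frac{23}{4}\right) \left(-2\right) = \frac{23}{2}$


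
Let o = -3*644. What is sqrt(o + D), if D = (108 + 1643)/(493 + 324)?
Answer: I*sqrt(1288158181)/817 ≈ 43.93*I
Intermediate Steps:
D = 1751/817 ≈ 2.1432
o = -1932
sqrt(o + D) = sqrt(-1932 + 1751/817) = sqrt(-1576693/817) = I*sqrt(1288158181)/817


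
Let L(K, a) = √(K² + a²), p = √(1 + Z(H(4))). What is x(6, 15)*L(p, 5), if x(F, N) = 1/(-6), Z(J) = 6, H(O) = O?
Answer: -2*√2/3 ≈ -0.94281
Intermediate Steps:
p = √7 (p = √(1 + 6) = √7 ≈ 2.6458)
x(F, N) = -⅙
x(6, 15)*L(p, 5) = -√((√7)² + 5²)/6 = -√(7 + 25)/6 = -2*√2/3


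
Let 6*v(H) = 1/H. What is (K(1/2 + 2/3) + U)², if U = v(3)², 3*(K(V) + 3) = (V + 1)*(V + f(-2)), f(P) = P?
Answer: 339889/26244 ≈ 12.951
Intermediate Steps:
K(V) = -3 + (1 + V)*(-2 + V)/3 (K(V) = -3 + ((V + 1)*(V - 2))/3 = -3 + ((1 + V)*(-2 + V))/3 = -3 + (1 + V)*(-2 + V)/3)
v(H) = 1/(6*H)
U = 1/324 (U = ((⅙)/3)² = ((⅙)*(⅓))² = (1/18)² = 1/324 ≈ 0.0030864)
(K(1/2 + 2/3) + U)² = ((-11/3 - (1/2 + 2/3)/3 + (1/2 + 2/3)²/3) + 1/324)² = ((-11/3 - (1*(½) + 2*(⅓))/3 + (1*(½) + 2*(⅓))²/3) + 1/324)² = ((-11/3 - (½ + ⅔)/3 + (½ + ⅔)²/3) + 1/324)² = ((-11/3 - ⅓*7/6 + (7/6)²/3) + 1/324)² = ((-11/3 - 7/18 + (⅓)*(49/36)) + 1/324)² = ((-11/3 - 7/18 + 49/108) + 1/324)² = (-389/108 + 1/324)² = (-583/162)² = 339889/26244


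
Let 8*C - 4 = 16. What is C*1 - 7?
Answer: -9/2 ≈ -4.5000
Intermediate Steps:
C = 5/2 (C = ½ + (⅛)*16 = ½ + 2 = 5/2 ≈ 2.5000)
C*1 - 7 = (5/2)*1 - 7 = 5/2 - 7 = -9/2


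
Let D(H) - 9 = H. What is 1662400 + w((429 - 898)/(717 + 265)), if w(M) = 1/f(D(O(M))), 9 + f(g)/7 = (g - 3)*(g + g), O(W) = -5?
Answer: 11636799/7 ≈ 1.6624e+6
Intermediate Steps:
D(H) = 9 + H
f(g) = -63 + 14*g*(-3 + g) (f(g) = -63 + 7*((g - 3)*(g + g)) = -63 + 7*((-3 + g)*(2*g)) = -63 + 7*(2*g*(-3 + g)) = -63 + 14*g*(-3 + g))
w(M) = -⅐ (w(M) = 1/(-63 - 42*(9 - 5) + 14*(9 - 5)²) = 1/(-63 - 42*4 + 14*4²) = 1/(-63 - 168 + 14*16) = 1/(-63 - 168 + 224) = 1/(-7) = -⅐)
1662400 + w((429 - 898)/(717 + 265)) = 1662400 - ⅐ = 11636799/7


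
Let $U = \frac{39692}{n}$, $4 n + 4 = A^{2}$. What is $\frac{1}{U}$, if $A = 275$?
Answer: $\frac{75621}{158768} \approx 0.4763$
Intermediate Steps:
$n = \frac{75621}{4}$ ($n = -1 + \frac{275^{2}}{4} = -1 + \frac{1}{4} \cdot 75625 = -1 + \frac{75625}{4} = \frac{75621}{4} \approx 18905.0$)
$U = \frac{158768}{75621}$ ($U = \frac{39692}{\frac{75621}{4}} = 39692 \cdot \frac{4}{75621} = \frac{158768}{75621} \approx 2.0995$)
$\frac{1}{U} = \frac{1}{\frac{158768}{75621}} = \frac{75621}{158768}$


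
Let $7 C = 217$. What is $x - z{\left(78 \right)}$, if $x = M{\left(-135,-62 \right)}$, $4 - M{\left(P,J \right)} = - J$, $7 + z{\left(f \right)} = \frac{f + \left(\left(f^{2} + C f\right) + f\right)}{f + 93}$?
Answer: $- \frac{1931}{19} \approx -101.63$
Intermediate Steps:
$C = 31$ ($C = \frac{1}{7} \cdot 217 = 31$)
$z{\left(f \right)} = -7 + \frac{f^{2} + 33 f}{93 + f}$ ($z{\left(f \right)} = -7 + \frac{f + \left(\left(f^{2} + 31 f\right) + f\right)}{f + 93} = -7 + \frac{f + \left(f^{2} + 32 f\right)}{93 + f} = -7 + \frac{f^{2} + 33 f}{93 + f}$)
$M{\left(P,J \right)} = 4 + J$ ($M{\left(P,J \right)} = 4 - - J = 4 + J$)
$x = -58$ ($x = 4 - 62 = -58$)
$x - z{\left(78 \right)} = -58 - \frac{-651 + 78^{2} + 26 \cdot 78}{93 + 78} = -58 - \frac{-651 + 6084 + 2028}{171} = -58 - \frac{1}{171} \cdot 7461 = -58 - \frac{829}{19} = - \frac{1931}{19}$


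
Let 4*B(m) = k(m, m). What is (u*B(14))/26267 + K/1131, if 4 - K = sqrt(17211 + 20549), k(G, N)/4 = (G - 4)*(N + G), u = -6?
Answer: -1795012/29707977 - 8*sqrt(590)/1131 ≈ -0.23223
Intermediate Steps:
k(G, N) = 4*(-4 + G)*(G + N) (k(G, N) = 4*((G - 4)*(N + G)) = 4*((-4 + G)*(G + N)) = 4*(-4 + G)*(G + N))
B(m) = -8*m + 2*m**2 (B(m) = (-16*m - 16*m + 4*m**2 + 4*m*m)/4 = (-16*m - 16*m + 4*m**2 + 4*m**2)/4 = (-32*m + 8*m**2)/4 = -8*m + 2*m**2)
K = 4 - 8*sqrt(590) (K = 4 - sqrt(17211 + 20549) = 4 - sqrt(37760) = 4 - 8*sqrt(590) ≈ -190.32)
(u*B(14))/26267 + K/1131 = -12*14*(-4 + 14)/26267 + (4 - 8*sqrt(590))/1131 = -12*14*10*(1/26267) + (4 - 8*sqrt(590))*(1/1131) = -6*280*(1/26267) + (4/1131 - 8*sqrt(590)/1131) = -1680*1/26267 + (4/1131 - 8*sqrt(590)/1131) = -1680/26267 + (4/1131 - 8*sqrt(590)/1131) = -1795012/29707977 - 8*sqrt(590)/1131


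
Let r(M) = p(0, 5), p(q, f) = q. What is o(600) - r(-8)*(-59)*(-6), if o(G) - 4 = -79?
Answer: -75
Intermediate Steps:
r(M) = 0
o(G) = -75 (o(G) = 4 - 79 = -75)
o(600) - r(-8)*(-59)*(-6) = -75 - 0*(-59)*(-6) = -75 - 0*(-6) = -75 - 1*0 = -75 + 0 = -75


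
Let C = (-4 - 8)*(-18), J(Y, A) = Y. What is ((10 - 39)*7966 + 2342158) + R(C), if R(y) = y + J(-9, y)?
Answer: 2111351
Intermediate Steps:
C = 216 (C = -12*(-18) = 216)
R(y) = -9 + y (R(y) = y - 9 = -9 + y)
((10 - 39)*7966 + 2342158) + R(C) = ((10 - 39)*7966 + 2342158) + (-9 + 216) = (-29*7966 + 2342158) + 207 = (-231014 + 2342158) + 207 = 2111144 + 207 = 2111351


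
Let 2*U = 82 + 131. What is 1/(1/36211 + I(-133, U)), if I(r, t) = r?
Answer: -36211/4816062 ≈ -0.0075188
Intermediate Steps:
U = 213/2 (U = (82 + 131)/2 = (½)*213 = 213/2 ≈ 106.50)
1/(1/36211 + I(-133, U)) = 1/(1/36211 - 133) = 1/(-4816062/36211) = -36211/4816062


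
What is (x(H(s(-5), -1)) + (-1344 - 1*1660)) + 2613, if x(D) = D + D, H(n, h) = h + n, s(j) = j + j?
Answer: -413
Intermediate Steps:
s(j) = 2*j
x(D) = 2*D
(x(H(s(-5), -1)) + (-1344 - 1*1660)) + 2613 = (2*(-1 + 2*(-5)) + (-1344 - 1*1660)) + 2613 = (2*(-1 - 10) + (-1344 - 1660)) + 2613 = (2*(-11) - 3004) + 2613 = (-22 - 3004) + 2613 = -3026 + 2613 = -413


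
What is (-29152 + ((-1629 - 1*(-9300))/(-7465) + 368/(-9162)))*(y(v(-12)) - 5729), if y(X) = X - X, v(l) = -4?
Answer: 5711539546184939/34197165 ≈ 1.6702e+8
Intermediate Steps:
y(X) = 0
(-29152 + ((-1629 - 1*(-9300))/(-7465) + 368/(-9162)))*(y(v(-12)) - 5729) = (-29152 + ((-1629 - 1*(-9300))/(-7465) + 368/(-9162)))*(0 - 5729) = (-29152 + ((-1629 + 9300)*(-1/7465) + 368*(-1/9162)))*(-5729) = (-29152 + (7671*(-1/7465) - 184/4581))*(-5729) = (-29152 + (-7671/7465 - 184/4581))*(-5729) = (-29152 - 36514411/34197165)*(-5729) = -996952268491/34197165*(-5729) = 5711539546184939/34197165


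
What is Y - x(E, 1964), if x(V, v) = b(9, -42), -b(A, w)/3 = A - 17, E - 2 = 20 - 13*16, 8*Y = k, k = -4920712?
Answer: -615113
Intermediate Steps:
Y = -615089 (Y = (⅛)*(-4920712) = -615089)
E = -186 (E = 2 + (20 - 13*16) = 2 + (20 - 208) = 2 - 188 = -186)
b(A, w) = 51 - 3*A (b(A, w) = -3*(A - 17) = -3*(-17 + A) = 51 - 3*A)
x(V, v) = 24 (x(V, v) = 51 - 3*9 = 51 - 27 = 24)
Y - x(E, 1964) = -615089 - 1*24 = -615089 - 24 = -615113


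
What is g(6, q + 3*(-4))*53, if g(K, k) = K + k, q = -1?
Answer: -371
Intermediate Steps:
g(6, q + 3*(-4))*53 = (6 + (-1 + 3*(-4)))*53 = (6 + (-1 - 12))*53 = (6 - 13)*53 = -7*53 = -371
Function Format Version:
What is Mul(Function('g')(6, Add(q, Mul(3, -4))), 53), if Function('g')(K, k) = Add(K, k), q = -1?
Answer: -371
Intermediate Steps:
Mul(Function('g')(6, Add(q, Mul(3, -4))), 53) = Mul(Add(6, Add(-1, Mul(3, -4))), 53) = Mul(Add(6, Add(-1, -12)), 53) = Mul(Add(6, -13), 53) = Mul(-7, 53) = -371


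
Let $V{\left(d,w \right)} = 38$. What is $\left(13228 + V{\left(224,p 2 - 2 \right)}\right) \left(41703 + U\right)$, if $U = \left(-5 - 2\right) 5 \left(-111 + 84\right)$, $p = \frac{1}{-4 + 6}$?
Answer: $565768368$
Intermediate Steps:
$p = \frac{1}{2} \approx 0.5$
$U = 945$ ($U = \left(-7\right) 5 \left(-27\right) = \left(-35\right) \left(-27\right) = 945$)
$\left(13228 + V{\left(224,p 2 - 2 \right)}\right) \left(41703 + U\right) = \left(13228 + 38\right) \left(41703 + 945\right) = 13266 \cdot 42648 = 565768368$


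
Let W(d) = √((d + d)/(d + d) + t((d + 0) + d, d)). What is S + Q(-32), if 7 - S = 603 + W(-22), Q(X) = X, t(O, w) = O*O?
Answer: -628 - √1937 ≈ -672.01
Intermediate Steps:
t(O, w) = O²
W(d) = √(1 + 4*d²) (W(d) = √((d + d)/(d + d) + ((d + 0) + d)²) = √((2*d)/((2*d)) + (d + d)²) = √((2*d)*(1/(2*d)) + (2*d)²) = √(1 + 4*d²))
S = -596 - √1937 (S = 7 - (603 + √(1 + 4*(-22)²)) = 7 - (603 + √(1 + 4*484)) = 7 - (603 + √(1 + 1936)) = 7 - (603 + √1937) = 7 + (-603 - √1937) = -596 - √1937 ≈ -640.01)
S + Q(-32) = (-596 - √1937) - 32 = -628 - √1937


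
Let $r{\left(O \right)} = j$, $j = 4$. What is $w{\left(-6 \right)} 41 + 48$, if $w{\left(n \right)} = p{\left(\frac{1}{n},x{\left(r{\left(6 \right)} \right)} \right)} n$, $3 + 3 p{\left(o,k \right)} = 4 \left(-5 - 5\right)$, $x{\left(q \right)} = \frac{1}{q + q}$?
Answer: $3574$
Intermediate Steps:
$r{\left(O \right)} = 4$
$x{\left(q \right)} = \frac{1}{2 q}$
$p{\left(o,k \right)} = - \frac{43}{3}$ ($p{\left(o,k \right)} = -1 + \frac{4 \left(-5 - 5\right)}{3} = -1 + \frac{4 \left(-10\right)}{3} = -1 + \frac{1}{3} \left(-40\right) = -1 - \frac{40}{3} = - \frac{43}{3}$)
$w{\left(n \right)} = - \frac{43 n}{3}$
$w{\left(-6 \right)} 41 + 48 = \left(- \frac{43}{3}\right) \left(-6\right) 41 + 48 = 86 \cdot 41 + 48 = 3526 + 48 = 3574$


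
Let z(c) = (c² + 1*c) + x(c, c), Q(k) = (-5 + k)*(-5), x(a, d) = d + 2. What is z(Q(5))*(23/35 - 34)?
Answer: -2334/35 ≈ -66.686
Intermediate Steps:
x(a, d) = 2 + d
Q(k) = 25 - 5*k
z(c) = 2 + c² + 2*c (z(c) = (c² + 1*c) + (2 + c) = (c² + c) + (2 + c) = (c + c²) + (2 + c) = 2 + c² + 2*c)
z(Q(5))*(23/35 - 34) = (2 + (25 - 5*5)² + 2*(25 - 5*5))*(23/35 - 34) = (2 + (25 - 25)² + 2*(25 - 25))*(23*(1/35) - 34) = (2 + 0² + 2*0)*(23/35 - 34) = (2 + 0 + 0)*(-1167/35) = 2*(-1167/35) = -2334/35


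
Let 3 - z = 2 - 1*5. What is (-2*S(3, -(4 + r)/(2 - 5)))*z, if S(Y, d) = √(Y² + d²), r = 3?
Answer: -4*√130 ≈ -45.607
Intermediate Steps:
z = 6 (z = 3 - (2 - 1*5) = 3 - (2 - 5) = 3 - 1*(-3) = 3 + 3 = 6)
(-2*S(3, -(4 + r)/(2 - 5)))*z = -2*√(3² + (-(4 + 3)/(2 - 5))²)*6 = -2*√(9 + (-7/(-3))²)*6 = -2*√(9 + (-7*(-1)/3)²)*6 = -2*√(9 + (-1*(-7/3))²)*6 = -2*√(9 + (7/3)²)*6 = -2*√(9 + 49/9)*6 = -2*√130/3*6 = -4*√130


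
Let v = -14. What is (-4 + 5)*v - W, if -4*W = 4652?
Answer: 1149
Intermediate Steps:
W = -1163 (W = -1/4*4652 = -1163)
(-4 + 5)*v - W = (-4 + 5)*(-14) - 1*(-1163) = 1*(-14) + 1163 = -14 + 1163 = 1149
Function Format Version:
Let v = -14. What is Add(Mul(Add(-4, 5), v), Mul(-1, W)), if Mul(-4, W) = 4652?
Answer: 1149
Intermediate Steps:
W = -1163 (W = Mul(Rational(-1, 4), 4652) = -1163)
Add(Mul(Add(-4, 5), v), Mul(-1, W)) = Add(Mul(Add(-4, 5), -14), Mul(-1, -1163)) = Add(Mul(1, -14), 1163) = Add(-14, 1163) = 1149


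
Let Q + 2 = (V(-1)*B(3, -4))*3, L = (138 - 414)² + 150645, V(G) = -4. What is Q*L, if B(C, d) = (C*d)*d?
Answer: -131102538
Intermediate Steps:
B(C, d) = C*d²
L = 226821 (L = (-276)² + 150645 = 76176 + 150645 = 226821)
Q = -578 (Q = -2 - 12*(-4)²*3 = -2 - 12*16*3 = -2 - 4*48*3 = -2 - 192*3 = -2 - 576 = -578)
Q*L = -578*226821 = -131102538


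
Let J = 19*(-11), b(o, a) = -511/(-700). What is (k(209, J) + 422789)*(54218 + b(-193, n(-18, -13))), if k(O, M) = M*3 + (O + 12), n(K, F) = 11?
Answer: 2290106983359/100 ≈ 2.2901e+10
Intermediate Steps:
b(o, a) = 73/100 (b(o, a) = -511*(-1/700) = 73/100)
J = -209
k(O, M) = 12 + O + 3*M (k(O, M) = 3*M + (12 + O) = 12 + O + 3*M)
(k(209, J) + 422789)*(54218 + b(-193, n(-18, -13))) = ((12 + 209 + 3*(-209)) + 422789)*(54218 + 73/100) = ((12 + 209 - 627) + 422789)*(5421873/100) = (-406 + 422789)*(5421873/100) = 422383*(5421873/100) = 2290106983359/100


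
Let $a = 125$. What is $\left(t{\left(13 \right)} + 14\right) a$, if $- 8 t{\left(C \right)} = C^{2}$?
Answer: $- \frac{7125}{8} \approx -890.63$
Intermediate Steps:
$t{\left(C \right)} = - \frac{C^{2}}{8}$
$\left(t{\left(13 \right)} + 14\right) a = \left(- \frac{13^{2}}{8} + 14\right) 125 = \left(\left(- \frac{1}{8}\right) 169 + 14\right) 125 = \left(- \frac{169}{8} + 14\right) 125 = \left(- \frac{57}{8}\right) 125 = - \frac{7125}{8}$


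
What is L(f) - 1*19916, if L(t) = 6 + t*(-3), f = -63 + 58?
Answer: -19895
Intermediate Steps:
f = -5
L(t) = 6 - 3*t
L(f) - 1*19916 = (6 - 3*(-5)) - 1*19916 = (6 + 15) - 19916 = 21 - 19916 = -19895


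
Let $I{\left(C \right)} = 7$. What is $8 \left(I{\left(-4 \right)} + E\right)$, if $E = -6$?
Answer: $8$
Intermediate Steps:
$8 \left(I{\left(-4 \right)} + E\right) = 8 \left(7 - 6\right) = 8 \cdot 1 = 8$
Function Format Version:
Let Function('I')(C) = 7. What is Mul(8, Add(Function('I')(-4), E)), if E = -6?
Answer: 8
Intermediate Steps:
Mul(8, Add(Function('I')(-4), E)) = Mul(8, Add(7, -6)) = Mul(8, 1) = 8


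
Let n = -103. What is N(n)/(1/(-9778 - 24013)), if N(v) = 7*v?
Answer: 24363311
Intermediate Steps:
N(n)/(1/(-9778 - 24013)) = (7*(-103))/(1/(-9778 - 24013)) = -721/(1/(-33791)) = -721/(-1/33791) = -721*(-33791) = 24363311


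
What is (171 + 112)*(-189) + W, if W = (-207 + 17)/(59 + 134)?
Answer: -10323181/193 ≈ -53488.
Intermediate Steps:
W = -190/193 ≈ -0.98446
(171 + 112)*(-189) + W = (171 + 112)*(-189) - 190/193 = 283*(-189) - 190/193 = -53487 - 190/193 = -10323181/193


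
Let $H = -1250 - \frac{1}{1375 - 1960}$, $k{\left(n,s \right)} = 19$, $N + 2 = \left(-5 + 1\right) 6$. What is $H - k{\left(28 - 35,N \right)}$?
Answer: $- \frac{742364}{585} \approx -1269.0$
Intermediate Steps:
$N = -26$ ($N = -2 + \left(-5 + 1\right) 6 = -2 - 24 = -26$)
$H = - \frac{731249}{585}$ ($H = -1250 - \frac{1}{-585} = -1250 - - \frac{1}{585} = -1250 + \frac{1}{585} = - \frac{731249}{585} \approx -1250.0$)
$H - k{\left(28 - 35,N \right)} = - \frac{731249}{585} - 19 = - \frac{742364}{585}$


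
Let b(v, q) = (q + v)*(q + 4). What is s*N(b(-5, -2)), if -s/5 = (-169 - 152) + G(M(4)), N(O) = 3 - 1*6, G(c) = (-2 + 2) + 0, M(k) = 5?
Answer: -4815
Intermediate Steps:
b(v, q) = (4 + q)*(q + v) (b(v, q) = (q + v)*(4 + q) = (4 + q)*(q + v))
G(c) = 0 (G(c) = 0 + 0 = 0)
N(O) = -3 (N(O) = 3 - 6 = -3)
s = 1605 (s = -5*((-169 - 152) + 0) = -5*(-321 + 0) = -5*(-321) = 1605)
s*N(b(-5, -2)) = 1605*(-3) = -4815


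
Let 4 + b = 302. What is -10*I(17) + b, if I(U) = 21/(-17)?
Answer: 5276/17 ≈ 310.35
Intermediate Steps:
b = 298 (b = -4 + 302 = 298)
I(U) = -21/17 (I(U) = 21*(-1/17) = -21/17)
-10*I(17) + b = -10*(-21/17) + 298 = 210/17 + 298 = 5276/17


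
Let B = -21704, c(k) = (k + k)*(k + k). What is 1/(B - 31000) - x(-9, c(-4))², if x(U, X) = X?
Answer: -215875585/52704 ≈ -4096.0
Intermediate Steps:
c(k) = 4*k² (c(k) = (2*k)*(2*k) = 4*k²)
1/(B - 31000) - x(-9, c(-4))² = 1/(-21704 - 31000) - (4*(-4)²)² = 1/(-52704) - (4*16)² = -1/52704 - 1*64² = -1/52704 - 1*4096 = -1/52704 - 4096 = -215875585/52704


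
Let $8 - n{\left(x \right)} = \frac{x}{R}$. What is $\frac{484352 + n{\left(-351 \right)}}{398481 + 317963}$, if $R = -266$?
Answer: $\frac{128839409}{190574104} \approx 0.67606$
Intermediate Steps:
$n{\left(x \right)} = 8 + \frac{x}{266}$ ($n{\left(x \right)} = 8 - \frac{x}{-266} = 8 - x \left(- \frac{1}{266}\right) = 8 - - \frac{x}{266} = 8 + \frac{x}{266}$)
$\frac{484352 + n{\left(-351 \right)}}{398481 + 317963} = \frac{484352 + \left(8 + \frac{1}{266} \left(-351\right)\right)}{398481 + 317963} = \frac{484352 + \left(8 - \frac{351}{266}\right)}{716444} = \left(484352 + \frac{1777}{266}\right) \frac{1}{716444} = \frac{128839409}{266} \cdot \frac{1}{716444} = \frac{128839409}{190574104}$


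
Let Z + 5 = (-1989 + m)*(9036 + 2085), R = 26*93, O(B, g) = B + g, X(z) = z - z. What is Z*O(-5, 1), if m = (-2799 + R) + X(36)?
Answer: 105427100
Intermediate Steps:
X(z) = 0
R = 2418
m = -381 (m = (-2799 + 2418) + 0 = -381 + 0 = -381)
Z = -26356775 (Z = -5 + (-1989 - 381)*(9036 + 2085) = -5 - 2370*11121 = -5 - 26356770 = -26356775)
Z*O(-5, 1) = -26356775*(-5 + 1) = -26356775*(-4) = 105427100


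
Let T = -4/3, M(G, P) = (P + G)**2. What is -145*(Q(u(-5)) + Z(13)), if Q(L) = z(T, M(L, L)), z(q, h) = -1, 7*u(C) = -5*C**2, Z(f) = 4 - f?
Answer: 1450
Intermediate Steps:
M(G, P) = (G + P)**2
T = -4/3 (T = -4*1/3 = -4/3 ≈ -1.3333)
u(C) = -5*C**2/7 (u(C) = (-5*C**2)/7 = -5*C**2/7)
Q(L) = -1
-145*(Q(u(-5)) + Z(13)) = -145*(-1 + (4 - 1*13)) = -145*(-1 + (4 - 13)) = -145*(-1 - 9) = -145*(-10) = 1450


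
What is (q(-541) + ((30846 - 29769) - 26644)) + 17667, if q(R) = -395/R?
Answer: -4273505/541 ≈ -7899.3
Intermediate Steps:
(q(-541) + ((30846 - 29769) - 26644)) + 17667 = (-395/(-541) + ((30846 - 29769) - 26644)) + 17667 = (-395*(-1/541) + (1077 - 26644)) + 17667 = (395/541 - 25567) + 17667 = -13831352/541 + 17667 = -4273505/541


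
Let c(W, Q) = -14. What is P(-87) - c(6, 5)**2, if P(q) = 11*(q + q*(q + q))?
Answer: 165365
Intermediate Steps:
P(q) = 11*q + 22*q**2 (P(q) = 11*(q + q*(2*q)) = 11*(q + 2*q**2) = 11*q + 22*q**2)
P(-87) - c(6, 5)**2 = 11*(-87)*(1 + 2*(-87)) - 1*(-14)**2 = 11*(-87)*(1 - 174) - 1*196 = 11*(-87)*(-173) - 196 = 165561 - 196 = 165365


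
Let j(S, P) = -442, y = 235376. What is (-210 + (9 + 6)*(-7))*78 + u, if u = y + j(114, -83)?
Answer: 210364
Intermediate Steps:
u = 234934 (u = 235376 - 442 = 234934)
(-210 + (9 + 6)*(-7))*78 + u = (-210 + (9 + 6)*(-7))*78 + 234934 = (-210 + 15*(-7))*78 + 234934 = (-210 - 105)*78 + 234934 = -315*78 + 234934 = -24570 + 234934 = 210364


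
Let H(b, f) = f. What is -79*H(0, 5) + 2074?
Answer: 1679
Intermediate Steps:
-79*H(0, 5) + 2074 = -79*5 + 2074 = -395 + 2074 = 1679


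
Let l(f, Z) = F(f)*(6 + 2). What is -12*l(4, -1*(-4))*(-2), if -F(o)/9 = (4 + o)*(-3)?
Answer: 41472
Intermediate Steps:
F(o) = 108 + 27*o (F(o) = -9*(4 + o)*(-3) = -9*(-12 - 3*o) = 108 + 27*o)
l(f, Z) = 864 + 216*f (l(f, Z) = (108 + 27*f)*(6 + 2) = (108 + 27*f)*8 = 864 + 216*f)
-12*l(4, -1*(-4))*(-2) = -12*(864 + 216*4)*(-2) = -12*(864 + 864)*(-2) = -12*1728*(-2) = -20736*(-2) = 41472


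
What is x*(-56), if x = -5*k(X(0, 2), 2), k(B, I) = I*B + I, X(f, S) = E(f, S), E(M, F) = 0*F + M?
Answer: 560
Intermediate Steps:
E(M, F) = M (E(M, F) = 0 + M = M)
X(f, S) = f
k(B, I) = I + B*I (k(B, I) = B*I + I = I + B*I)
x = -10 (x = -10*(1 + 0) = -10 ≈ -10.000)
x*(-56) = -10*(-56) = 560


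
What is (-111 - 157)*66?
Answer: -17688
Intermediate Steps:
(-111 - 157)*66 = -268*66 = -17688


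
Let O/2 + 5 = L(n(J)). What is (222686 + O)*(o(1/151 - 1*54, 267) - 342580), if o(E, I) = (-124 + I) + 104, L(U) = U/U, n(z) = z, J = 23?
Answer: -76230027774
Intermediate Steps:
L(U) = 1
O = -8 (O = -10 + 2*1 = -10 + 2 = -8)
o(E, I) = -20 + I
(222686 + O)*(o(1/151 - 1*54, 267) - 342580) = (222686 - 8)*((-20 + 267) - 342580) = 222678*(247 - 342580) = 222678*(-342333) = -76230027774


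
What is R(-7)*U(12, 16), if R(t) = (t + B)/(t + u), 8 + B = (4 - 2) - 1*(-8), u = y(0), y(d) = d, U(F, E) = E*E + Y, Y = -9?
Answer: 1235/7 ≈ 176.43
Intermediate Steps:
U(F, E) = -9 + E² (U(F, E) = E*E - 9 = E² - 9 = -9 + E²)
u = 0
B = 2 (B = -8 + ((4 - 2) - 1*(-8)) = -8 + (2 + 8) = -8 + 10 = 2)
R(t) = (2 + t)/t (R(t) = (t + 2)/(t + 0) = (2 + t)/t)
R(-7)*U(12, 16) = ((2 - 7)/(-7))*(-9 + 16²) = (-⅐*(-5))*(-9 + 256) = (5/7)*247 = 1235/7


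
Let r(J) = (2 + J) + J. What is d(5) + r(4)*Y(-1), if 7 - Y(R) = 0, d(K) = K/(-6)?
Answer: 415/6 ≈ 69.167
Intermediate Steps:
d(K) = -K/6 (d(K) = K*(-⅙) = -K/6)
Y(R) = 7 (Y(R) = 7 - 1*0 = 7 + 0 = 7)
r(J) = 2 + 2*J
d(5) + r(4)*Y(-1) = -⅙*5 + (2 + 2*4)*7 = -⅚ + (2 + 8)*7 = -⅚ + 10*7 = -⅚ + 70 = 415/6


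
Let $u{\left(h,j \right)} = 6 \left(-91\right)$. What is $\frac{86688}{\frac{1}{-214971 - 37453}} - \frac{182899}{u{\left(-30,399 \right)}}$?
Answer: $- \frac{11947643731853}{546} \approx -2.1882 \cdot 10^{10}$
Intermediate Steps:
$u{\left(h,j \right)} = -546$
$\frac{86688}{\frac{1}{-214971 - 37453}} - \frac{182899}{u{\left(-30,399 \right)}} = \frac{86688}{\frac{1}{-214971 - 37453}} - \frac{182899}{-546} = \frac{86688}{\frac{1}{-252424}} - - \frac{182899}{546} = \frac{86688}{- \frac{1}{252424}} + \frac{182899}{546} = 86688 \left(-252424\right) + \frac{182899}{546} = -21882131712 + \frac{182899}{546} = - \frac{11947643731853}{546}$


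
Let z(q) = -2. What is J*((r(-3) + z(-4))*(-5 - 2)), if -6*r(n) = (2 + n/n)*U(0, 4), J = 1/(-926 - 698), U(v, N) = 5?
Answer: -9/464 ≈ -0.019397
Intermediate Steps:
J = -1/1624 (J = 1/(-1624) = -1/1624 ≈ -0.00061576)
r(n) = -5/2 (r(n) = -(2 + n/n)*5/6 = -(2 + 1)*5/6 = -5/2)
J*((r(-3) + z(-4))*(-5 - 2)) = -(-5/2 - 2)*(-5 - 2)/1624 = -(-9)*(-7)/3248 = -1/1624*63/2 = -9/464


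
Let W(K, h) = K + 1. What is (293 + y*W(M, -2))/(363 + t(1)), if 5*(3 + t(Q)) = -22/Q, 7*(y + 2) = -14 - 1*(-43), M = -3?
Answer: 10105/12446 ≈ 0.81191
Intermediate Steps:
y = 15/7 (y = -2 + (-14 - 1*(-43))/7 = -2 + (-14 + 43)/7 = -2 + (⅐)*29 = -2 + 29/7 = 15/7 ≈ 2.1429)
W(K, h) = 1 + K
t(Q) = -3 - 22/(5*Q) (t(Q) = -3 + (-22/Q)/5 = -3 - 22/(5*Q))
(293 + y*W(M, -2))/(363 + t(1)) = (293 + 15*(1 - 3)/7)/(363 + (-3 - 22/5/1)) = (293 + (15/7)*(-2))/(363 + (-3 - 22/5*1)) = (293 - 30/7)/(363 + (-3 - 22/5)) = 2021/(7*(363 - 37/5)) = 2021/(7*(1778/5)) = (2021/7)*(5/1778) = 10105/12446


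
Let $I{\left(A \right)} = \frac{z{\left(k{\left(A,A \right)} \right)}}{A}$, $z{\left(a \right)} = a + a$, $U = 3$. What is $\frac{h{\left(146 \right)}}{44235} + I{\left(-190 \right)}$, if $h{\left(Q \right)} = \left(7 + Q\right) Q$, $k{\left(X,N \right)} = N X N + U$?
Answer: $\frac{6742441209}{93385} \approx 72201.0$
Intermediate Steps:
$k{\left(X,N \right)} = 3 + X N^{2}$ ($k{\left(X,N \right)} = N X N + 3 = X N^{2} + 3 = 3 + X N^{2}$)
$h{\left(Q \right)} = Q \left(7 + Q\right)$
$z{\left(a \right)} = 2 a$
$I{\left(A \right)} = \frac{6 + 2 A^{3}}{A}$ ($I{\left(A \right)} = \frac{2 \left(3 + A A^{2}\right)}{A} = \frac{2 \left(3 + A^{3}\right)}{A} = \frac{6 + 2 A^{3}}{A}$)
$\frac{h{\left(146 \right)}}{44235} + I{\left(-190 \right)} = \frac{146 \left(7 + 146\right)}{44235} + \frac{2 \left(3 + \left(-190\right)^{3}\right)}{-190} = 146 \cdot 153 \cdot \frac{1}{44235} + 2 \left(- \frac{1}{190}\right) \left(3 - 6859000\right) = 22338 \cdot \frac{1}{44235} + 2 \left(- \frac{1}{190}\right) \left(-6858997\right) = \frac{2482}{4915} + \frac{6858997}{95} = \frac{6742441209}{93385}$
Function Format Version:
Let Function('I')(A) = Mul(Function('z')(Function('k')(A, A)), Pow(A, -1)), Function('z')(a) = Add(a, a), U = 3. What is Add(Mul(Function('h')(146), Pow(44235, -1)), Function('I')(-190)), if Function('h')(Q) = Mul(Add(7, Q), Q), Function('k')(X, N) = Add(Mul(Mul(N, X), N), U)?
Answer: Rational(6742441209, 93385) ≈ 72201.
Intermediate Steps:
Function('k')(X, N) = Add(3, Mul(X, Pow(N, 2))) (Function('k')(X, N) = Add(Mul(Mul(N, X), N), 3) = Add(Mul(X, Pow(N, 2)), 3) = Add(3, Mul(X, Pow(N, 2))))
Function('h')(Q) = Mul(Q, Add(7, Q))
Function('z')(a) = Mul(2, a)
Function('I')(A) = Mul(Pow(A, -1), Add(6, Mul(2, Pow(A, 3)))) (Function('I')(A) = Mul(Mul(2, Add(3, Mul(A, Pow(A, 2)))), Pow(A, -1)) = Mul(Mul(2, Add(3, Pow(A, 3))), Pow(A, -1)) = Mul(Add(6, Mul(2, Pow(A, 3))), Pow(A, -1)) = Mul(Pow(A, -1), Add(6, Mul(2, Pow(A, 3)))))
Add(Mul(Function('h')(146), Pow(44235, -1)), Function('I')(-190)) = Add(Mul(Mul(146, Add(7, 146)), Pow(44235, -1)), Mul(2, Pow(-190, -1), Add(3, Pow(-190, 3)))) = Add(Mul(Mul(146, 153), Rational(1, 44235)), Mul(2, Rational(-1, 190), Add(3, -6859000))) = Add(Mul(22338, Rational(1, 44235)), Mul(2, Rational(-1, 190), -6858997)) = Add(Rational(2482, 4915), Rational(6858997, 95)) = Rational(6742441209, 93385)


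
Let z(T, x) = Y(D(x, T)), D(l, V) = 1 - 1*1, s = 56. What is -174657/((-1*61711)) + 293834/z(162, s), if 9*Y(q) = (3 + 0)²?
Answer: 18132964631/61711 ≈ 2.9384e+5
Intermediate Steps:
D(l, V) = 0 (D(l, V) = 1 - 1 = 0)
Y(q) = 1 (Y(q) = (3 + 0)²/9 = (⅑)*3² = (⅑)*9 = 1)
z(T, x) = 1
-174657/((-1*61711)) + 293834/z(162, s) = -174657/((-1*61711)) + 293834/1 = -174657/(-61711) + 293834*1 = -174657*(-1/61711) + 293834 = 174657/61711 + 293834 = 18132964631/61711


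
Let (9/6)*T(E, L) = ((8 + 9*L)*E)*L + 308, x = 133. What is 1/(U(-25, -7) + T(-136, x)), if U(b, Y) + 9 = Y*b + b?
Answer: -1/14530347 ≈ -6.8821e-8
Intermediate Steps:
T(E, L) = 616/3 + 2*E*L*(8 + 9*L)/3 (T(E, L) = 2*(((8 + 9*L)*E)*L + 308)/3 = 2*((E*(8 + 9*L))*L + 308)/3 = 2*(E*L*(8 + 9*L) + 308)/3 = 2*(308 + E*L*(8 + 9*L))/3 = 616/3 + 2*E*L*(8 + 9*L)/3)
U(b, Y) = -9 + b + Y*b (U(b, Y) = -9 + (Y*b + b) = -9 + (b + Y*b) = -9 + b + Y*b)
1/(U(-25, -7) + T(-136, x)) = 1/((-9 - 25 - 7*(-25)) + (616/3 + 6*(-136)*133² + (16/3)*(-136)*133)) = 1/((-9 - 25 + 175) + (616/3 + 6*(-136)*17689 - 289408/3)) = 1/(141 + (616/3 - 14434224 - 289408/3)) = 1/(141 - 14530488) = 1/(-14530347) = -1/14530347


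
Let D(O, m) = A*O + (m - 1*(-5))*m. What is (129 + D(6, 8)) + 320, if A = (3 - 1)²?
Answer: 577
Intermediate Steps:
A = 4 (A = 2² = 4)
D(O, m) = 4*O + m*(5 + m) (D(O, m) = 4*O + (m - 1*(-5))*m = 4*O + (m + 5)*m = 4*O + (5 + m)*m = 4*O + m*(5 + m))
(129 + D(6, 8)) + 320 = (129 + (8² + 4*6 + 5*8)) + 320 = (129 + (64 + 24 + 40)) + 320 = (129 + 128) + 320 = 257 + 320 = 577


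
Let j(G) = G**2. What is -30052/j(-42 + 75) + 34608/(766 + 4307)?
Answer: -3477748/167409 ≈ -20.774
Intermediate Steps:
-30052/j(-42 + 75) + 34608/(766 + 4307) = -30052/(-42 + 75)**2 + 34608/(766 + 4307) = -30052/(33**2) + 34608/5073 = -30052/1089 + 34608*(1/5073) = -30052*1/1089 + 11536/1691 = -2732/99 + 11536/1691 = -3477748/167409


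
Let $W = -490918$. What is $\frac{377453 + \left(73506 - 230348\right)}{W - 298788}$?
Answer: $- \frac{220611}{789706} \approx -0.27936$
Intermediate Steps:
$\frac{377453 + \left(73506 - 230348\right)}{W - 298788} = \frac{377453 + \left(73506 - 230348\right)}{-490918 - 298788} = \frac{377453 + \left(73506 - 230348\right)}{-789706} = \left(377453 - 156842\right) \left(- \frac{1}{789706}\right) = 220611 \left(- \frac{1}{789706}\right) = - \frac{220611}{789706}$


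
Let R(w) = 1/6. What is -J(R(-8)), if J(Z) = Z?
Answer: -⅙ ≈ -0.16667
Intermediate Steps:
R(w) = ⅙
-J(R(-8)) = -1*⅙ = -⅙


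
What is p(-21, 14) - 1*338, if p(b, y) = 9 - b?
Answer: -308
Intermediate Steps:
p(-21, 14) - 1*338 = (9 - 1*(-21)) - 1*338 = (9 + 21) - 338 = 30 - 338 = -308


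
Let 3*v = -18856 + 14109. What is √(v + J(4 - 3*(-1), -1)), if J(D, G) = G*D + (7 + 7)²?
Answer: 2*I*√3135/3 ≈ 37.327*I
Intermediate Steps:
J(D, G) = 196 + D*G (J(D, G) = D*G + 14² = D*G + 196 = 196 + D*G)
v = -4747/3 (v = (-18856 + 14109)/3 = (⅓)*(-4747) = -4747/3 ≈ -1582.3)
√(v + J(4 - 3*(-1), -1)) = √(-4747/3 + (196 + (4 - 3*(-1))*(-1))) = √(-4747/3 + (196 + (4 + 3)*(-1))) = √(-4747/3 + (196 + 7*(-1))) = √(-4747/3 + (196 - 7)) = √(-4747/3 + 189) = √(-4180/3) = 2*I*√3135/3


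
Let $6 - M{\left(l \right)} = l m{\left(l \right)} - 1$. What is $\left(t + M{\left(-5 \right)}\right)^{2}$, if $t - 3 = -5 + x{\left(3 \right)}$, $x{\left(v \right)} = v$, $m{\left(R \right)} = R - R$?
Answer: $64$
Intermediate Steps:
$m{\left(R \right)} = 0$
$M{\left(l \right)} = 7$ ($M{\left(l \right)} = 6 - \left(l 0 - 1\right) = 6 - \left(0 - 1\right) = 6 - -1 = 6 + 1 = 7$)
$t = 1$ ($t = 3 + \left(-5 + 3\right) = 3 - 2 = 1$)
$\left(t + M{\left(-5 \right)}\right)^{2} = \left(1 + 7\right)^{2} = 8^{2} = 64$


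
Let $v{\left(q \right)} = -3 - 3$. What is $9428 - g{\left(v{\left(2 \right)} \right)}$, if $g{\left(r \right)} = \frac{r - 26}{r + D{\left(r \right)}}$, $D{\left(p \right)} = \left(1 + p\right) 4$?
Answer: $\frac{122548}{13} \approx 9426.8$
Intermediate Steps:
$D{\left(p \right)} = 4 + 4 p$
$v{\left(q \right)} = -6$ ($v{\left(q \right)} = -3 - 3 = -6$)
$g{\left(r \right)} = \frac{-26 + r}{4 + 5 r}$ ($g{\left(r \right)} = \frac{r - 26}{r + \left(4 + 4 r\right)} = \frac{-26 + r}{4 + 5 r}$)
$9428 - g{\left(v{\left(2 \right)} \right)} = 9428 - \frac{-26 - 6}{4 + 5 \left(-6\right)} = 9428 - \frac{1}{4 - 30} \left(-32\right) = 9428 - \frac{1}{-26} \left(-32\right) = 9428 - \left(- \frac{1}{26}\right) \left(-32\right) = 9428 - \frac{16}{13} = \frac{122548}{13}$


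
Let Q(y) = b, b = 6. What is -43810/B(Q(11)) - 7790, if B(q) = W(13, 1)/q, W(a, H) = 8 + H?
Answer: -110990/3 ≈ -36997.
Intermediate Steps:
Q(y) = 6
B(q) = 9/q (B(q) = (8 + 1)/q = 9/q)
-43810/B(Q(11)) - 7790 = -43810/(9/6) - 7790 = -43810/(9*(1/6)) - 7790 = -43810/3/2 - 7790 = -43810*2/3 - 7790 = -87620/3 - 7790 = -110990/3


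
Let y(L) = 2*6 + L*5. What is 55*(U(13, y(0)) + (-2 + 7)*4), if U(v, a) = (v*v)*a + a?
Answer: 113300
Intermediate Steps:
y(L) = 12 + 5*L
U(v, a) = a + a*v² (U(v, a) = v²*a + a = a*v² + a = a + a*v²)
55*(U(13, y(0)) + (-2 + 7)*4) = 55*((12 + 5*0)*(1 + 13²) + (-2 + 7)*4) = 55*((12 + 0)*(1 + 169) + 5*4) = 55*(12*170 + 20) = 55*(2040 + 20) = 55*2060 = 113300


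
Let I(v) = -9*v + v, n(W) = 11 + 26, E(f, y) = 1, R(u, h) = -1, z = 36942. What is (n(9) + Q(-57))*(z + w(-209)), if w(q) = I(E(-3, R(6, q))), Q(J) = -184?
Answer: -5429298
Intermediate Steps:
n(W) = 37
I(v) = -8*v
w(q) = -8 (w(q) = -8*1 = -8)
(n(9) + Q(-57))*(z + w(-209)) = (37 - 184)*(36942 - 8) = -147*36934 = -5429298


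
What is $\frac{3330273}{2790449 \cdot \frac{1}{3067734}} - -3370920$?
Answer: $\frac{19622772054462}{2790449} \approx 7.0321 \cdot 10^{6}$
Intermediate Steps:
$\frac{3330273}{2790449 \cdot \frac{1}{3067734}} - -3370920 = \frac{3330273}{2790449 \cdot \frac{1}{3067734}} + 3370920 = \frac{3330273}{\frac{2790449}{3067734}} + 3370920 = 3330273 \cdot \frac{3067734}{2790449} + 3370920 = \frac{10216391711382}{2790449} + 3370920 = \frac{19622772054462}{2790449}$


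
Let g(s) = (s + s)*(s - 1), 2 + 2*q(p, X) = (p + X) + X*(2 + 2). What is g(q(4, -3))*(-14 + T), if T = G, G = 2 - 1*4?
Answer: -1560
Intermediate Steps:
G = -2 (G = 2 - 4 = -2)
T = -2
q(p, X) = -1 + p/2 + 5*X/2 (q(p, X) = -1 + ((p + X) + X*(2 + 2))/2 = -1 + ((X + p) + X*4)/2 = -1 + ((X + p) + 4*X)/2 = -1 + (p + 5*X)/2 = -1 + (p/2 + 5*X/2) = -1 + p/2 + 5*X/2)
g(s) = 2*s*(-1 + s) (g(s) = (2*s)*(-1 + s) = 2*s*(-1 + s))
g(q(4, -3))*(-14 + T) = (2*(-1 + (1/2)*4 + (5/2)*(-3))*(-1 + (-1 + (1/2)*4 + (5/2)*(-3))))*(-14 - 2) = (2*(-1 + 2 - 15/2)*(-1 + (-1 + 2 - 15/2)))*(-16) = (2*(-13/2)*(-1 - 13/2))*(-16) = (2*(-13/2)*(-15/2))*(-16) = (195/2)*(-16) = -1560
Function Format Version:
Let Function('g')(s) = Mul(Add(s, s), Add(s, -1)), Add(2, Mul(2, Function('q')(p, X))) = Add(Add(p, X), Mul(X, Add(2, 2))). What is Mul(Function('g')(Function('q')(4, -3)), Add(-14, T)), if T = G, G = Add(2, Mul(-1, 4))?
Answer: -1560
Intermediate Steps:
G = -2 (G = Add(2, -4) = -2)
T = -2
Function('q')(p, X) = Add(-1, Mul(Rational(1, 2), p), Mul(Rational(5, 2), X)) (Function('q')(p, X) = Add(-1, Mul(Rational(1, 2), Add(Add(p, X), Mul(X, Add(2, 2))))) = Add(-1, Mul(Rational(1, 2), Add(Add(X, p), Mul(X, 4)))) = Add(-1, Mul(Rational(1, 2), Add(Add(X, p), Mul(4, X)))) = Add(-1, Mul(Rational(1, 2), Add(p, Mul(5, X)))) = Add(-1, Add(Mul(Rational(1, 2), p), Mul(Rational(5, 2), X))) = Add(-1, Mul(Rational(1, 2), p), Mul(Rational(5, 2), X)))
Function('g')(s) = Mul(2, s, Add(-1, s)) (Function('g')(s) = Mul(Mul(2, s), Add(-1, s)) = Mul(2, s, Add(-1, s)))
Mul(Function('g')(Function('q')(4, -3)), Add(-14, T)) = Mul(Mul(2, Add(-1, Mul(Rational(1, 2), 4), Mul(Rational(5, 2), -3)), Add(-1, Add(-1, Mul(Rational(1, 2), 4), Mul(Rational(5, 2), -3)))), Add(-14, -2)) = Mul(Mul(2, Add(-1, 2, Rational(-15, 2)), Add(-1, Add(-1, 2, Rational(-15, 2)))), -16) = Mul(Mul(2, Rational(-13, 2), Add(-1, Rational(-13, 2))), -16) = Mul(Mul(2, Rational(-13, 2), Rational(-15, 2)), -16) = Mul(Rational(195, 2), -16) = -1560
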